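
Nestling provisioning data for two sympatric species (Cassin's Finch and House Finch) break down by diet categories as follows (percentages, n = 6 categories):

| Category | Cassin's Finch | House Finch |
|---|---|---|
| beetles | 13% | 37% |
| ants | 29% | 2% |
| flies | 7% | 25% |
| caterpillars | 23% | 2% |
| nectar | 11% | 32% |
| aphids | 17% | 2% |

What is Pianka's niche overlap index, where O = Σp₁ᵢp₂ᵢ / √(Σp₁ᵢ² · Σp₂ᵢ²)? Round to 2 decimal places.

0.47

Convert percentages to proportions (divide by 100).
Σ p₁ᵢp₂ᵢ = 0.0481 + 0.0058 + 0.0175 + 0.0046 + 0.0352 + 0.0034 = 0.1146
Σp_1ᵢ² = 0.13² + 0.29² + 0.07² + 0.23² + 0.11² + 0.17² = 0.0169 + 0.0841 + 0.0049 + 0.0529 + 0.0121 + 0.0289 = 0.1998
Σp_2ᵢ² = 0.37² + 0.02² + 0.25² + 0.02² + 0.32² + 0.02² = 0.1369 + 0.0004 + 0.0625 + 0.0004 + 0.1024 + 0.0004 = 0.3030
O = 0.1146 / √(0.1998 × 0.3030) = 0.1146 / 0.24605 = 0.4658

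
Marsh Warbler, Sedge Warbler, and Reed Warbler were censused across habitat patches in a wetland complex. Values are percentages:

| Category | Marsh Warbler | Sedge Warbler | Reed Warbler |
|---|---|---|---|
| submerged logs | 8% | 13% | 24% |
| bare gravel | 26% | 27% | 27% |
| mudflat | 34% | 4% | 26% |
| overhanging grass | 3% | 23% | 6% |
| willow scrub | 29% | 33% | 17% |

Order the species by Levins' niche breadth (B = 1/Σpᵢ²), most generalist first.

Reed Warbler > Sedge Warbler > Marsh Warbler

Convert percentages to proportions (divide by 100).
Σp_Marsᵢ² = 0.08² + 0.26² + 0.34² + 0.03² + 0.29² = 0.0064 + 0.0676 + 0.1156 + 0.0009 + 0.0841 = 0.2746
B_Mars = 1 / 0.2746 = 3.6417
Σp_Sedgᵢ² = 0.13² + 0.27² + 0.04² + 0.23² + 0.33² = 0.0169 + 0.0729 + 0.0016 + 0.0529 + 0.1089 = 0.2532
B_Sedg = 1 / 0.2532 = 3.9494
Σp_Reedᵢ² = 0.24² + 0.27² + 0.26² + 0.06² + 0.17² = 0.0576 + 0.0729 + 0.0676 + 0.0036 + 0.0289 = 0.2306
B_Reed = 1 / 0.2306 = 4.3365
Ranking by B (broadest → narrowest): Reed Warbler (4.34) > Sedge Warbler (3.95) > Marsh Warbler (3.64)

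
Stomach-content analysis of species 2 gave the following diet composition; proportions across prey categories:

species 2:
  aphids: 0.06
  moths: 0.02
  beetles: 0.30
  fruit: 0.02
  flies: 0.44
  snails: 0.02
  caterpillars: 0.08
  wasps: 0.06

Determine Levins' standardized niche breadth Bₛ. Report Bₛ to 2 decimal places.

Σpᵢ² = 0.06² + 0.02² + 0.30² + 0.02² + 0.44² + 0.02² + 0.08² + 0.06² = 0.0036 + 0.0004 + 0.0900 + 0.0004 + 0.1936 + 0.0004 + 0.0064 + 0.0036 = 0.2984
B = 1 / 0.2984 = 3.3512
Bₛ = (B − 1)/(n − 1) = (3.3512 − 1)/(8 − 1) = 2.3512/7 = 0.3359

0.34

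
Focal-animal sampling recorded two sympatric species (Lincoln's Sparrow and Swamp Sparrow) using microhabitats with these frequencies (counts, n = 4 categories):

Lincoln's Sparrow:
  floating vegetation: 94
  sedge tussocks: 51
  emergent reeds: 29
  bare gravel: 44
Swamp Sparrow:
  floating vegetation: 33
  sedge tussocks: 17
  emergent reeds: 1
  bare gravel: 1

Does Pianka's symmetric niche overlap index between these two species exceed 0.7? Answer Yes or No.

Proportions for Lincoln's Sparrow (n=218): 94/218=0.4312, 51/218=0.2339, 29/218=0.1330, 44/218=0.2018
Proportions for Swamp Sparrow (n=52): 33/52=0.6346, 17/52=0.3269, 1/52=0.0192, 1/52=0.0192
Σ p₁ᵢp₂ᵢ = 0.273640 + 0.076462 + 0.002554 + 0.003875 = 0.356531
Σp_1ᵢ² = 0.4312² + 0.2339² + 0.1330² + 0.2018² = 0.185933 + 0.054709 + 0.017689 + 0.040723 = 0.299054
Σp_2ᵢ² = 0.6346² + 0.3269² + 0.0192² + 0.0192² = 0.402717 + 0.106864 + 0.000369 + 0.000369 = 0.510319
O = 0.356531 / √(0.299054 × 0.510319) = 0.356531 / 0.3906571 = 0.9126
O = 0.9126 > 0.7 → Yes.

Yes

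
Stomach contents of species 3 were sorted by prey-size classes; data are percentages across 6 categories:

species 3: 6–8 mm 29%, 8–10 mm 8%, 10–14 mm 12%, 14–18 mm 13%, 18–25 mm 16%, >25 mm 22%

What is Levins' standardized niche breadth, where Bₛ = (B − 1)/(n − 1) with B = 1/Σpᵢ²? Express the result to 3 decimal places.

0.821

Convert percentages to proportions (divide by 100).
Σpᵢ² = 0.29² + 0.08² + 0.12² + 0.13² + 0.16² + 0.22² = 0.0841 + 0.0064 + 0.0144 + 0.0169 + 0.0256 + 0.0484 = 0.1958
B = 1 / 0.1958 = 5.10725
Bₛ = (B − 1)/(n − 1) = (5.10725 − 1)/(6 − 1) = 4.10725/5 = 0.82145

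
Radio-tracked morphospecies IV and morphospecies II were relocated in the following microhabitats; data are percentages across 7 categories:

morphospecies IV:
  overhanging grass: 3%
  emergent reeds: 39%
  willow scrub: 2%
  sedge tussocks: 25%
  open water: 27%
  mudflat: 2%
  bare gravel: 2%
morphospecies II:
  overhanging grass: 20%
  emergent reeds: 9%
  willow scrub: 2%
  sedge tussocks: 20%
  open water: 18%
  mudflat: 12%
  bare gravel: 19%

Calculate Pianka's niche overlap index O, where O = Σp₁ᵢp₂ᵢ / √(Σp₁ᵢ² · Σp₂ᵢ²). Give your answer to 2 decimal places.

0.66

Convert percentages to proportions (divide by 100).
Σ p₁ᵢp₂ᵢ = 0.0060 + 0.0351 + 0.0004 + 0.0500 + 0.0486 + 0.0024 + 0.0038 = 0.1463
Σp_1ᵢ² = 0.03² + 0.39² + 0.02² + 0.25² + 0.27² + 0.02² + 0.02² = 0.0009 + 0.1521 + 0.0004 + 0.0625 + 0.0729 + 0.0004 + 0.0004 = 0.2896
Σp_2ᵢ² = 0.20² + 0.09² + 0.02² + 0.20² + 0.18² + 0.12² + 0.19² = 0.0400 + 0.0081 + 0.0004 + 0.0400 + 0.0324 + 0.0144 + 0.0361 = 0.1714
O = 0.1463 / √(0.2896 × 0.1714) = 0.1463 / 0.22279 = 0.6567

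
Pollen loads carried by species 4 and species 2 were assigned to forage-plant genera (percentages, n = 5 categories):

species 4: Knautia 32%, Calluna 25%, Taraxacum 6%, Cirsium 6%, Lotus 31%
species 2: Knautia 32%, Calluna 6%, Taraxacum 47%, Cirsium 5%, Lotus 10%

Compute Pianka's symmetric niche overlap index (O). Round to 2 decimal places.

0.60

Convert percentages to proportions (divide by 100).
Σ p₁ᵢp₂ᵢ = 0.1024 + 0.0150 + 0.0282 + 0.0030 + 0.0310 = 0.1796
Σp_1ᵢ² = 0.32² + 0.25² + 0.06² + 0.06² + 0.31² = 0.1024 + 0.0625 + 0.0036 + 0.0036 + 0.0961 = 0.2682
Σp_2ᵢ² = 0.32² + 0.06² + 0.47² + 0.05² + 0.10² = 0.1024 + 0.0036 + 0.2209 + 0.0025 + 0.0100 = 0.3394
O = 0.1796 / √(0.2682 × 0.3394) = 0.1796 / 0.30171 = 0.5953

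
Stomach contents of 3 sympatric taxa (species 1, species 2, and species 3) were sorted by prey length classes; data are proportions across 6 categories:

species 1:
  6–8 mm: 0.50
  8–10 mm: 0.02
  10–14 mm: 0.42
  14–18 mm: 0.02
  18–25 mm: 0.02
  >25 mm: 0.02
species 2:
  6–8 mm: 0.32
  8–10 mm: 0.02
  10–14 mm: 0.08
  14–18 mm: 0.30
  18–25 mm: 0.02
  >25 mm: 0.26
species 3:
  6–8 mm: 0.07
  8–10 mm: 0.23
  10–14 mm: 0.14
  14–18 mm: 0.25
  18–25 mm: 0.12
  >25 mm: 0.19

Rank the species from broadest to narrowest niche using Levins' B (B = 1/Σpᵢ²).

Σp_1ᵢ² = 0.50² + 0.02² + 0.42² + 0.02² + 0.02² + 0.02² = 0.2500 + 0.0004 + 0.1764 + 0.0004 + 0.0004 + 0.0004 = 0.4280
B_1 = 1 / 0.4280 = 2.3364
Σp_2ᵢ² = 0.32² + 0.02² + 0.08² + 0.30² + 0.02² + 0.26² = 0.1024 + 0.0004 + 0.0064 + 0.0900 + 0.0004 + 0.0676 = 0.2672
B_2 = 1 / 0.2672 = 3.7425
Σp_3ᵢ² = 0.07² + 0.23² + 0.14² + 0.25² + 0.12² + 0.19² = 0.0049 + 0.0529 + 0.0196 + 0.0625 + 0.0144 + 0.0361 = 0.1904
B_3 = 1 / 0.1904 = 5.2521
Ranking by B (broadest → narrowest): species 3 (5.25) > species 2 (3.74) > species 1 (2.34)

species 3 > species 2 > species 1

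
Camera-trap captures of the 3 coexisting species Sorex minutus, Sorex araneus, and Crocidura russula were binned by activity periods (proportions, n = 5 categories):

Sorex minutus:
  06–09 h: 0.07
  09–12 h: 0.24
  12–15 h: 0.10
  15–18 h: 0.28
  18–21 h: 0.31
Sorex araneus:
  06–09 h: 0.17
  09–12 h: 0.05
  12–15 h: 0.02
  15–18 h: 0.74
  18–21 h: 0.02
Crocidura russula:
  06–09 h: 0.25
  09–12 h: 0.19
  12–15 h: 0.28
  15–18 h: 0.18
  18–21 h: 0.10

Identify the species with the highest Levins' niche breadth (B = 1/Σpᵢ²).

Σp_minuᵢ² = 0.07² + 0.24² + 0.10² + 0.28² + 0.31² = 0.0049 + 0.0576 + 0.0100 + 0.0784 + 0.0961 = 0.2470
B_minu = 1 / 0.2470 = 4.0486
Σp_aranᵢ² = 0.17² + 0.05² + 0.02² + 0.74² + 0.02² = 0.0289 + 0.0025 + 0.0004 + 0.5476 + 0.0004 = 0.5798
B_aran = 1 / 0.5798 = 1.7247
Σp_russᵢ² = 0.25² + 0.19² + 0.28² + 0.18² + 0.10² = 0.0625 + 0.0361 + 0.0784 + 0.0324 + 0.0100 = 0.2194
B_russ = 1 / 0.2194 = 4.5579
Highest B → broadest niche (most generalist): Crocidura russula (B = 4.56).

Crocidura russula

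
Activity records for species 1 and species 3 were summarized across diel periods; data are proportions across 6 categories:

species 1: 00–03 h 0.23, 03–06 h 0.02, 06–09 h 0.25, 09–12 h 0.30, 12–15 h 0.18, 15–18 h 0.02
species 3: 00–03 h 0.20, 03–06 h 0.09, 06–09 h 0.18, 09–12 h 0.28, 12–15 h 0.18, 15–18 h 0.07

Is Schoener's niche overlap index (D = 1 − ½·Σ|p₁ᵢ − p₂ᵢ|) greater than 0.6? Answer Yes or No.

Yes

Σ|p₁ᵢ − p₂ᵢ| = 0.03 + 0.07 + 0.07 + 0.02 + 0.00 + 0.05 = 0.24
D = 1 − ½ × 0.24 = 1 − 0.120 = 0.8800
D = 0.8800 > 0.6 → Yes.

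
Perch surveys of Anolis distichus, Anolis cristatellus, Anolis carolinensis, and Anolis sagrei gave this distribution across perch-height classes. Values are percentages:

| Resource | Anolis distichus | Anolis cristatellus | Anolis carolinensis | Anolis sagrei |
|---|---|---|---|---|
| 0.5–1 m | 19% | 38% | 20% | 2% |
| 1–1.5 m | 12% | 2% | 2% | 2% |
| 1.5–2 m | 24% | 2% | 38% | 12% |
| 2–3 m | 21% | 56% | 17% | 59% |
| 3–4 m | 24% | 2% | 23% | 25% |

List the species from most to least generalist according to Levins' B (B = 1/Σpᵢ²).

Convert percentages to proportions (divide by 100).
Σp_distᵢ² = 0.19² + 0.12² + 0.24² + 0.21² + 0.24² = 0.0361 + 0.0144 + 0.0576 + 0.0441 + 0.0576 = 0.2098
B_dist = 1 / 0.2098 = 4.7664
Σp_crisᵢ² = 0.38² + 0.02² + 0.02² + 0.56² + 0.02² = 0.1444 + 0.0004 + 0.0004 + 0.3136 + 0.0004 = 0.4592
B_cris = 1 / 0.4592 = 2.1777
Σp_caroᵢ² = 0.20² + 0.02² + 0.38² + 0.17² + 0.23² = 0.0400 + 0.0004 + 0.1444 + 0.0289 + 0.0529 = 0.2666
B_caro = 1 / 0.2666 = 3.7509
Σp_sagrᵢ² = 0.02² + 0.02² + 0.12² + 0.59² + 0.25² = 0.0004 + 0.0004 + 0.0144 + 0.3481 + 0.0625 = 0.4258
B_sagr = 1 / 0.4258 = 2.3485
Ranking by B (broadest → narrowest): Anolis distichus (4.77) > Anolis carolinensis (3.75) > Anolis sagrei (2.35) > Anolis cristatellus (2.18)

Anolis distichus > Anolis carolinensis > Anolis sagrei > Anolis cristatellus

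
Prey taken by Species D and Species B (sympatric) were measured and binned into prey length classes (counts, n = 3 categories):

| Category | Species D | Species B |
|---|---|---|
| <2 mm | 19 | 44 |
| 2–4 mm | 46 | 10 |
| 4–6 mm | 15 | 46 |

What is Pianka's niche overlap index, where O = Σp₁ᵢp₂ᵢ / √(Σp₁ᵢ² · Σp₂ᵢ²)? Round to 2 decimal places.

0.59

Proportions for Species D (n=80): 19/80=0.2375, 46/80=0.5750, 15/80=0.1875
Proportions for Species B (n=100): 44/100=0.4400, 10/100=0.1000, 46/100=0.4600
Σ p₁ᵢp₂ᵢ = 0.104500 + 0.057500 + 0.086250 = 0.248250
Σp_1ᵢ² = 0.2375² + 0.5750² + 0.1875² = 0.056406 + 0.330625 + 0.035156 = 0.422187
Σp_2ᵢ² = 0.4400² + 0.1000² + 0.4600² = 0.193600 + 0.010000 + 0.211600 = 0.415200
O = 0.248250 / √(0.422187 × 0.415200) = 0.248250 / 0.4186789 = 0.5929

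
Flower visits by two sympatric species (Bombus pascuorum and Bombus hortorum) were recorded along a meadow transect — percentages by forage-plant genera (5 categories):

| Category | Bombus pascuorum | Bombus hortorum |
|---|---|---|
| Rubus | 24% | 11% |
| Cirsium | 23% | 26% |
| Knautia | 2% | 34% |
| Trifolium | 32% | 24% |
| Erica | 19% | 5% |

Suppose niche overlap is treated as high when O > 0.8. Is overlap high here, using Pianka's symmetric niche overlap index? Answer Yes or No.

No

Convert percentages to proportions (divide by 100).
Σ p₁ᵢp₂ᵢ = 0.0264 + 0.0598 + 0.0068 + 0.0768 + 0.0095 = 0.1793
Σp_1ᵢ² = 0.24² + 0.23² + 0.02² + 0.32² + 0.19² = 0.0576 + 0.0529 + 0.0004 + 0.1024 + 0.0361 = 0.2494
Σp_2ᵢ² = 0.11² + 0.26² + 0.34² + 0.24² + 0.05² = 0.0121 + 0.0676 + 0.1156 + 0.0576 + 0.0025 = 0.2554
O = 0.1793 / √(0.2494 × 0.2554) = 0.1793 / 0.25238 = 0.7104
O = 0.7104 < 0.8 → No.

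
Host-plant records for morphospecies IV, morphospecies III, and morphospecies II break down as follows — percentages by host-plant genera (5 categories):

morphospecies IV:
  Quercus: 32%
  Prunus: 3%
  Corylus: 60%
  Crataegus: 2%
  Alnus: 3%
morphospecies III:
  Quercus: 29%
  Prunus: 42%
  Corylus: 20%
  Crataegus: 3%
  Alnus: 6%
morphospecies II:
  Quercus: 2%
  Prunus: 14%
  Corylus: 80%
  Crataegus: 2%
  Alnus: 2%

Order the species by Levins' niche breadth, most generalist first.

morphospecies III > morphospecies IV > morphospecies II

Convert percentages to proportions (divide by 100).
Σp_IVᵢ² = 0.32² + 0.03² + 0.60² + 0.02² + 0.03² = 0.1024 + 0.0009 + 0.3600 + 0.0004 + 0.0009 = 0.4646
B_IV = 1 / 0.4646 = 2.1524
Σp_IIIᵢ² = 0.29² + 0.42² + 0.20² + 0.03² + 0.06² = 0.0841 + 0.1764 + 0.0400 + 0.0009 + 0.0036 = 0.3050
B_III = 1 / 0.3050 = 3.2787
Σp_IIᵢ² = 0.02² + 0.14² + 0.80² + 0.02² + 0.02² = 0.0004 + 0.0196 + 0.6400 + 0.0004 + 0.0004 = 0.6608
B_II = 1 / 0.6608 = 1.5133
Ranking by B (broadest → narrowest): morphospecies III (3.28) > morphospecies IV (2.15) > morphospecies II (1.51)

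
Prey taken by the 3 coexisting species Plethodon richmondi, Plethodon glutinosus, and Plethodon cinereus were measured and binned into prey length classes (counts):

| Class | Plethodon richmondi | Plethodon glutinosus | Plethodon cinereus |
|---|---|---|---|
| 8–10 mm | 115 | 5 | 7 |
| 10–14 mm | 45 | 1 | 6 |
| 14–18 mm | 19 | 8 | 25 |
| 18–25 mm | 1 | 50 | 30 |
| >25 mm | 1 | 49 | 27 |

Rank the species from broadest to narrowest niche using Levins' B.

Plethodon cinereus > Plethodon glutinosus > Plethodon richmondi

Proportions for Plethodon richmondi (n=181): 115/181=0.6354, 45/181=0.2486, 19/181=0.1050, 1/181=0.0055, 1/181=0.0055
Proportions for Plethodon glutinosus (n=113): 5/113=0.0442, 1/113=0.0088, 8/113=0.0708, 50/113=0.4425, 49/113=0.4336
Proportions for Plethodon cinereus (n=95): 7/95=0.0737, 6/95=0.0632, 25/95=0.2632, 30/95=0.3158, 27/95=0.2842
Σp_richᵢ² = 0.6354² + 0.2486² + 0.1050² + 0.0055² + 0.0055² = 0.403733 + 0.061802 + 0.011025 + 0.000030 + 0.000030 = 0.476620
B_rich = 1 / 0.476620 = 2.0981
Σp_glutᵢ² = 0.0442² + 0.0088² + 0.0708² + 0.4425² + 0.4336² = 0.001954 + 0.000077 + 0.005013 + 0.195806 + 0.188009 = 0.390859
B_glut = 1 / 0.390859 = 2.5585
Σp_cineᵢ² = 0.0737² + 0.0632² + 0.2632² + 0.3158² + 0.2842² = 0.005432 + 0.003994 + 0.069274 + 0.099730 + 0.080770 = 0.259200
B_cine = 1 / 0.259200 = 3.8580
Ranking by B (broadest → narrowest): Plethodon cinereus (3.86) > Plethodon glutinosus (2.56) > Plethodon richmondi (2.10)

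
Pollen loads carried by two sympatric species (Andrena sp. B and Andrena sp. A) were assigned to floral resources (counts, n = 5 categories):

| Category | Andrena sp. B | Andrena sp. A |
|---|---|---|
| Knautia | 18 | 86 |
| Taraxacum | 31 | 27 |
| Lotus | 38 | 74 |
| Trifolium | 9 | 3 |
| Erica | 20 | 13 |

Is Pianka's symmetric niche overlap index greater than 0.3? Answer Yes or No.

Proportions for Andrena sp. B (n=116): 18/116=0.1552, 31/116=0.2672, 38/116=0.3276, 9/116=0.0776, 20/116=0.1724
Proportions for Andrena sp. A (n=203): 86/203=0.4236, 27/203=0.1330, 74/203=0.3645, 3/203=0.0148, 13/203=0.0640
Σ p₁ᵢp₂ᵢ = 0.065743 + 0.035538 + 0.119410 + 0.001148 + 0.011034 = 0.232873
Σp_1ᵢ² = 0.1552² + 0.2672² + 0.3276² + 0.0776² + 0.1724² = 0.024087 + 0.071396 + 0.107322 + 0.006022 + 0.029722 = 0.238549
Σp_2ᵢ² = 0.4236² + 0.1330² + 0.3645² + 0.0148² + 0.0640² = 0.179437 + 0.017689 + 0.132860 + 0.000219 + 0.004096 = 0.334301
O = 0.232873 / √(0.238549 × 0.334301) = 0.232873 / 0.2823954 = 0.8246
O = 0.8246 > 0.3 → Yes.

Yes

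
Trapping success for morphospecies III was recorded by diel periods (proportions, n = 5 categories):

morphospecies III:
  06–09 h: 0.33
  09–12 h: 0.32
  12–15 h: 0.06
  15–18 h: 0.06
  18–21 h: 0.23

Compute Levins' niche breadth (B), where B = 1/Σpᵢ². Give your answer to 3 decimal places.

3.685

Σpᵢ² = 0.33² + 0.32² + 0.06² + 0.06² + 0.23² = 0.1089 + 0.1024 + 0.0036 + 0.0036 + 0.0529 = 0.2714
B = 1 / 0.2714 = 3.68460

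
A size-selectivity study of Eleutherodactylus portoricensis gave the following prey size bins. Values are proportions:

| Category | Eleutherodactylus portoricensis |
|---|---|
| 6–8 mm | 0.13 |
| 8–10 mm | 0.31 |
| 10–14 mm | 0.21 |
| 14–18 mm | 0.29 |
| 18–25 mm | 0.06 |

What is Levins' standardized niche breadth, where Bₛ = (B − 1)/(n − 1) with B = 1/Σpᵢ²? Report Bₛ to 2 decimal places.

Σpᵢ² = 0.13² + 0.31² + 0.21² + 0.29² + 0.06² = 0.0169 + 0.0961 + 0.0441 + 0.0841 + 0.0036 = 0.2448
B = 1 / 0.2448 = 4.0850
Bₛ = (B − 1)/(n − 1) = (4.0850 − 1)/(5 − 1) = 3.0850/4 = 0.7713

0.77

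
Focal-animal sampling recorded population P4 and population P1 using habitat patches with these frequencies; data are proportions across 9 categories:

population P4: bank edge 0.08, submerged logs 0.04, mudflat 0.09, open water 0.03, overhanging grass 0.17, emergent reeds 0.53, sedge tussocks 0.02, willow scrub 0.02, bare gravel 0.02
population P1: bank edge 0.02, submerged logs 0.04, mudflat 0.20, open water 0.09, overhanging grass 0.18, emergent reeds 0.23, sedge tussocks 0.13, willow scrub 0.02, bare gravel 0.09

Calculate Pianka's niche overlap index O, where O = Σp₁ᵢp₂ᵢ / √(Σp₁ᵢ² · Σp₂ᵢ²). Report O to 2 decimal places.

0.79

Σ p₁ᵢp₂ᵢ = 0.0016 + 0.0016 + 0.0180 + 0.0027 + 0.0306 + 0.1219 + 0.0026 + 0.0004 + 0.0018 = 0.1812
Σp_1ᵢ² = 0.08² + 0.04² + 0.09² + 0.03² + 0.17² + 0.53² + 0.02² + 0.02² + 0.02² = 0.0064 + 0.0016 + 0.0081 + 0.0009 + 0.0289 + 0.2809 + 0.0004 + 0.0004 + 0.0004 = 0.3280
Σp_2ᵢ² = 0.02² + 0.04² + 0.20² + 0.09² + 0.18² + 0.23² + 0.13² + 0.02² + 0.09² = 0.0004 + 0.0016 + 0.0400 + 0.0081 + 0.0324 + 0.0529 + 0.0169 + 0.0004 + 0.0081 = 0.1608
O = 0.1812 / √(0.3280 × 0.1608) = 0.1812 / 0.22966 = 0.7890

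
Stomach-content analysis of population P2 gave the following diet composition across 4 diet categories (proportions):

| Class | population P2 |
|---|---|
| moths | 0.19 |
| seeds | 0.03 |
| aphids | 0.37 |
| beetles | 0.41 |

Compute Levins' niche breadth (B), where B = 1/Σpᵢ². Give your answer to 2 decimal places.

Σpᵢ² = 0.19² + 0.03² + 0.37² + 0.41² = 0.0361 + 0.0009 + 0.1369 + 0.1681 = 0.3420
B = 1 / 0.3420 = 2.9240

2.92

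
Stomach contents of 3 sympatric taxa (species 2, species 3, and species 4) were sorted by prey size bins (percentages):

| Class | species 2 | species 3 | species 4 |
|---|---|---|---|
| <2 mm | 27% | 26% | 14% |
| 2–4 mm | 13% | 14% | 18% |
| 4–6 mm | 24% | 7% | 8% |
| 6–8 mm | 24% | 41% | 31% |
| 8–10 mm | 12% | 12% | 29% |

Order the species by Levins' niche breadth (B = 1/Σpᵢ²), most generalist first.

Convert percentages to proportions (divide by 100).
Σp_2ᵢ² = 0.27² + 0.13² + 0.24² + 0.24² + 0.12² = 0.0729 + 0.0169 + 0.0576 + 0.0576 + 0.0144 = 0.2194
B_2 = 1 / 0.2194 = 4.5579
Σp_3ᵢ² = 0.26² + 0.14² + 0.07² + 0.41² + 0.12² = 0.0676 + 0.0196 + 0.0049 + 0.1681 + 0.0144 = 0.2746
B_3 = 1 / 0.2746 = 3.6417
Σp_4ᵢ² = 0.14² + 0.18² + 0.08² + 0.31² + 0.29² = 0.0196 + 0.0324 + 0.0064 + 0.0961 + 0.0841 = 0.2386
B_4 = 1 / 0.2386 = 4.1911
Ranking by B (broadest → narrowest): species 2 (4.56) > species 4 (4.19) > species 3 (3.64)

species 2 > species 4 > species 3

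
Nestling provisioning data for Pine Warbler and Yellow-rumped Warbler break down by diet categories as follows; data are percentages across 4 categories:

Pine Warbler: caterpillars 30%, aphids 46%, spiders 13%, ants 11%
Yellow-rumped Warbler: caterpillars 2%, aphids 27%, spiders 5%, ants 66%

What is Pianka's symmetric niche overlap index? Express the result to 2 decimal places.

0.51

Convert percentages to proportions (divide by 100).
Σ p₁ᵢp₂ᵢ = 0.0060 + 0.1242 + 0.0065 + 0.0726 = 0.2093
Σp_1ᵢ² = 0.30² + 0.46² + 0.13² + 0.11² = 0.0900 + 0.2116 + 0.0169 + 0.0121 = 0.3306
Σp_2ᵢ² = 0.02² + 0.27² + 0.05² + 0.66² = 0.0004 + 0.0729 + 0.0025 + 0.4356 = 0.5114
O = 0.2093 / √(0.3306 × 0.5114) = 0.2093 / 0.41118 = 0.5090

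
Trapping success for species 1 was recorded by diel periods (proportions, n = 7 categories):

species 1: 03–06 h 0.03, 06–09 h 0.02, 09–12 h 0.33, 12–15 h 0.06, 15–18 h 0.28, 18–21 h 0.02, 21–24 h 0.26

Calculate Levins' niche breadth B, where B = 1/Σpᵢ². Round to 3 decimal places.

Σpᵢ² = 0.03² + 0.02² + 0.33² + 0.06² + 0.28² + 0.02² + 0.26² = 0.0009 + 0.0004 + 0.1089 + 0.0036 + 0.0784 + 0.0004 + 0.0676 = 0.2602
B = 1 / 0.2602 = 3.84320

3.843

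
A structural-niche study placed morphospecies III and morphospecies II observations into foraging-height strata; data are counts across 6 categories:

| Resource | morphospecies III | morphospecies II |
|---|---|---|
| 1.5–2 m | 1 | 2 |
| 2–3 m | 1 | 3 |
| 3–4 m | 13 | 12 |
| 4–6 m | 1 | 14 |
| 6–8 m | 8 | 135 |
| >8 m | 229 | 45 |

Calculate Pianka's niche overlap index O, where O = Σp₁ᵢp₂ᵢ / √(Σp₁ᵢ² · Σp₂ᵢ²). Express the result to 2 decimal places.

0.35

Proportions for morphospecies III (n=253): 1/253=0.0040, 1/253=0.0040, 13/253=0.0514, 1/253=0.0040, 8/253=0.0316, 229/253=0.9051
Proportions for morphospecies II (n=211): 2/211=0.0095, 3/211=0.0142, 12/211=0.0569, 14/211=0.0664, 135/211=0.6398, 45/211=0.2133
Σ p₁ᵢp₂ᵢ = 0.000038 + 0.000057 + 0.002925 + 0.000266 + 0.020218 + 0.193058 = 0.216562
Σp_1ᵢ² = 0.0040² + 0.0040² + 0.0514² + 0.0040² + 0.0316² + 0.9051² = 0.000016 + 0.000016 + 0.002642 + 0.000016 + 0.000999 + 0.819206 = 0.822895
Σp_2ᵢ² = 0.0095² + 0.0142² + 0.0569² + 0.0664² + 0.6398² + 0.2133² = 0.000090 + 0.000202 + 0.003238 + 0.004409 + 0.409344 + 0.045497 = 0.462780
O = 0.216562 / √(0.822895 × 0.462780) = 0.216562 / 0.6171056 = 0.3509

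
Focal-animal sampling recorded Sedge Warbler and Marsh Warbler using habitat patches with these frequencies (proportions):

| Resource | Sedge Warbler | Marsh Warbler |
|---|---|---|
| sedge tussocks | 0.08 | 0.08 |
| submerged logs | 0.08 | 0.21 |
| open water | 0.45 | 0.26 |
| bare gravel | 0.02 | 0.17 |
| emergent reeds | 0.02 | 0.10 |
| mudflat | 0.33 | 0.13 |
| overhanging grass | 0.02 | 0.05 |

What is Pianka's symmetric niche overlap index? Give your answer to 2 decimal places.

Σ p₁ᵢp₂ᵢ = 0.0064 + 0.0168 + 0.1170 + 0.0034 + 0.0020 + 0.0429 + 0.0010 = 0.1895
Σp_1ᵢ² = 0.08² + 0.08² + 0.45² + 0.02² + 0.02² + 0.33² + 0.02² = 0.0064 + 0.0064 + 0.2025 + 0.0004 + 0.0004 + 0.1089 + 0.0004 = 0.3254
Σp_2ᵢ² = 0.08² + 0.21² + 0.26² + 0.17² + 0.10² + 0.13² + 0.05² = 0.0064 + 0.0441 + 0.0676 + 0.0289 + 0.0100 + 0.0169 + 0.0025 = 0.1764
O = 0.1895 / √(0.3254 × 0.1764) = 0.1895 / 0.23958 = 0.7910

0.79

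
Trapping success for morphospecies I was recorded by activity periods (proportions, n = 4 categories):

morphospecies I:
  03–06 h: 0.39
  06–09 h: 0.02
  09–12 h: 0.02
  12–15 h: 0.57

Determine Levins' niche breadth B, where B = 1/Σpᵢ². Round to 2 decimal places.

2.09

Σpᵢ² = 0.39² + 0.02² + 0.02² + 0.57² = 0.1521 + 0.0004 + 0.0004 + 0.3249 = 0.4778
B = 1 / 0.4778 = 2.0929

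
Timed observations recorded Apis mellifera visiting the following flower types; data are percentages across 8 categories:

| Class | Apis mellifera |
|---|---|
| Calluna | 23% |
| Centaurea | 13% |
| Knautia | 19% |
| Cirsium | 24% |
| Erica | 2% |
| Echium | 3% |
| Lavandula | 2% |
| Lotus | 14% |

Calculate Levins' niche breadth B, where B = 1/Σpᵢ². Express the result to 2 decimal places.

5.41

Convert percentages to proportions (divide by 100).
Σpᵢ² = 0.23² + 0.13² + 0.19² + 0.24² + 0.02² + 0.03² + 0.02² + 0.14² = 0.0529 + 0.0169 + 0.0361 + 0.0576 + 0.0004 + 0.0009 + 0.0004 + 0.0196 = 0.1848
B = 1 / 0.1848 = 5.4113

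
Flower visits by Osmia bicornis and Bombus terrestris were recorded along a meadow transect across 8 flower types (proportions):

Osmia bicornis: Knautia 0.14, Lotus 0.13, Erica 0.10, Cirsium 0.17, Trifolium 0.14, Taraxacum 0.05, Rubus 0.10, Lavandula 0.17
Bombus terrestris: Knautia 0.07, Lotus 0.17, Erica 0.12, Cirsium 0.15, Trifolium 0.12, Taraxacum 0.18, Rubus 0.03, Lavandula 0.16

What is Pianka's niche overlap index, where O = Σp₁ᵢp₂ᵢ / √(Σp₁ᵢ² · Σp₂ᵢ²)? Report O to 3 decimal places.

Σ p₁ᵢp₂ᵢ = 0.0098 + 0.0221 + 0.0120 + 0.0255 + 0.0168 + 0.0090 + 0.0030 + 0.0272 = 0.1254
Σp_1ᵢ² = 0.14² + 0.13² + 0.10² + 0.17² + 0.14² + 0.05² + 0.10² + 0.17² = 0.0196 + 0.0169 + 0.0100 + 0.0289 + 0.0196 + 0.0025 + 0.0100 + 0.0289 = 0.1364
Σp_2ᵢ² = 0.07² + 0.17² + 0.12² + 0.15² + 0.12² + 0.18² + 0.03² + 0.16² = 0.0049 + 0.0289 + 0.0144 + 0.0225 + 0.0144 + 0.0324 + 0.0009 + 0.0256 = 0.1440
O = 0.1254 / √(0.1364 × 0.1440) = 0.1254 / 0.140148 = 0.89477

0.895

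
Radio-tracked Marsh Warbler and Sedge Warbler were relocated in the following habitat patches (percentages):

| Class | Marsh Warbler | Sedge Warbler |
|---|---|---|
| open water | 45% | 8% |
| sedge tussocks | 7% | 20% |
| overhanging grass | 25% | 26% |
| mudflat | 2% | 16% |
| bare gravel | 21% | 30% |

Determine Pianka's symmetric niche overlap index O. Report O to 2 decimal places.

Convert percentages to proportions (divide by 100).
Σ p₁ᵢp₂ᵢ = 0.0360 + 0.0140 + 0.0650 + 0.0032 + 0.0630 = 0.1812
Σp_1ᵢ² = 0.45² + 0.07² + 0.25² + 0.02² + 0.21² = 0.2025 + 0.0049 + 0.0625 + 0.0004 + 0.0441 = 0.3144
Σp_2ᵢ² = 0.08² + 0.20² + 0.26² + 0.16² + 0.30² = 0.0064 + 0.0400 + 0.0676 + 0.0256 + 0.0900 = 0.2296
O = 0.1812 / √(0.3144 × 0.2296) = 0.1812 / 0.26867 = 0.6744

0.67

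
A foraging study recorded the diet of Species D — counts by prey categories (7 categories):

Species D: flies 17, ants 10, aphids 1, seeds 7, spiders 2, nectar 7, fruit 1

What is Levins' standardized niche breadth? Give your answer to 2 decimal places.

0.52

Proportions for Species D (n=45): 17/45=0.3778, 10/45=0.2222, 1/45=0.0222, 7/45=0.1556, 2/45=0.0444, 7/45=0.1556, 1/45=0.0222
Σpᵢ² = 0.3778² + 0.2222² + 0.0222² + 0.1556² + 0.0444² + 0.1556² + 0.0222² = 0.142733 + 0.049373 + 0.000493 + 0.024211 + 0.001971 + 0.024211 + 0.000493 = 0.243485
B = 1 / 0.243485 = 4.1070
Bₛ = (B − 1)/(n − 1) = (4.1070 − 1)/(7 − 1) = 3.1070/6 = 0.5178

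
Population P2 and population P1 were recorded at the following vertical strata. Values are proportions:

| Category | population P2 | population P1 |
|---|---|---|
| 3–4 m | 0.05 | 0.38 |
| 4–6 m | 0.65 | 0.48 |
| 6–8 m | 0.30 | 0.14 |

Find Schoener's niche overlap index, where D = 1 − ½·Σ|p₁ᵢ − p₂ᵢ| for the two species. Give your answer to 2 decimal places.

Σ|p₁ᵢ − p₂ᵢ| = 0.33 + 0.17 + 0.16 = 0.66
D = 1 − ½ × 0.66 = 1 − 0.330 = 0.6700

0.67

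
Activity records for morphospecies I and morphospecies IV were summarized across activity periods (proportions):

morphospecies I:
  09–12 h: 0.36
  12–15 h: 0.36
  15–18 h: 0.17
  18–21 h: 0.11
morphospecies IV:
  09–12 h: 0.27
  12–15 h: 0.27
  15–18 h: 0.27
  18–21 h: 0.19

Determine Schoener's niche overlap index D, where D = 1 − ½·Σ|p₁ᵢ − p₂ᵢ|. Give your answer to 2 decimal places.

Σ|p₁ᵢ − p₂ᵢ| = 0.09 + 0.09 + 0.10 + 0.08 = 0.36
D = 1 − ½ × 0.36 = 1 − 0.180 = 0.8200

0.82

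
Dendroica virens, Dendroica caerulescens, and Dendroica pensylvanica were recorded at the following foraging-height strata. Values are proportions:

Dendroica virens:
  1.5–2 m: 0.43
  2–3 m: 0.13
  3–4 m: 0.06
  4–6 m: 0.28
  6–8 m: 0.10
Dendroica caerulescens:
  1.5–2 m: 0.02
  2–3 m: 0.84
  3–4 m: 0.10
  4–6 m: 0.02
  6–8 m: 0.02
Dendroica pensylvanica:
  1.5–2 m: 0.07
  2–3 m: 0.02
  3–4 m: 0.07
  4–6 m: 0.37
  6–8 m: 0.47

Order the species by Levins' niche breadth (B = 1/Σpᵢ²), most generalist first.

Dendroica virens > Dendroica pensylvanica > Dendroica caerulescens

Σp_vireᵢ² = 0.43² + 0.13² + 0.06² + 0.28² + 0.10² = 0.1849 + 0.0169 + 0.0036 + 0.0784 + 0.0100 = 0.2938
B_vire = 1 / 0.2938 = 3.4037
Σp_caerᵢ² = 0.02² + 0.84² + 0.10² + 0.02² + 0.02² = 0.0004 + 0.7056 + 0.0100 + 0.0004 + 0.0004 = 0.7168
B_caer = 1 / 0.7168 = 1.3951
Σp_pensᵢ² = 0.07² + 0.02² + 0.07² + 0.37² + 0.47² = 0.0049 + 0.0004 + 0.0049 + 0.1369 + 0.2209 = 0.3680
B_pens = 1 / 0.3680 = 2.7174
Ranking by B (broadest → narrowest): Dendroica virens (3.40) > Dendroica pensylvanica (2.72) > Dendroica caerulescens (1.40)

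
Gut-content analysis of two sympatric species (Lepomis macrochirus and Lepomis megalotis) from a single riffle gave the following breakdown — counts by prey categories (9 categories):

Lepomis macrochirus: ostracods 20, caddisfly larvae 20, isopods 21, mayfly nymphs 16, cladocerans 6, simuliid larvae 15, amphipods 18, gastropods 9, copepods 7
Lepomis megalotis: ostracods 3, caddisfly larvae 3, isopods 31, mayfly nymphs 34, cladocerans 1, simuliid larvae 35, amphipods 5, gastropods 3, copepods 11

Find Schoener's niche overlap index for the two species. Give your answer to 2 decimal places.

0.57

Proportions for Lepomis macrochirus (n=132): 20/132=0.1515, 20/132=0.1515, 21/132=0.1591, 16/132=0.1212, 6/132=0.0455, 15/132=0.1136, 18/132=0.1364, 9/132=0.0682, 7/132=0.0530
Proportions for Lepomis megalotis (n=126): 3/126=0.0238, 3/126=0.0238, 31/126=0.2460, 34/126=0.2698, 1/126=0.0079, 35/126=0.2778, 5/126=0.0397, 3/126=0.0238, 11/126=0.0873
Σ|p₁ᵢ − p₂ᵢ| = 0.1277 + 0.1277 + 0.0869 + 0.1486 + 0.0376 + 0.1642 + 0.0967 + 0.0444 + 0.0343 = 0.8681
D = 1 − ½ × 0.8681 = 1 − 0.43405 = 0.56595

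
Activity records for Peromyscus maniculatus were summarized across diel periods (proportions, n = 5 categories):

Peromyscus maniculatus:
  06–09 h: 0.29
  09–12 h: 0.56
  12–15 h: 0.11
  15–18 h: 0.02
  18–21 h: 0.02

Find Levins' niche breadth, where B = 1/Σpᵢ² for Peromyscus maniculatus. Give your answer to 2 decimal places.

2.44

Σpᵢ² = 0.29² + 0.56² + 0.11² + 0.02² + 0.02² = 0.0841 + 0.3136 + 0.0121 + 0.0004 + 0.0004 = 0.4106
B = 1 / 0.4106 = 2.4355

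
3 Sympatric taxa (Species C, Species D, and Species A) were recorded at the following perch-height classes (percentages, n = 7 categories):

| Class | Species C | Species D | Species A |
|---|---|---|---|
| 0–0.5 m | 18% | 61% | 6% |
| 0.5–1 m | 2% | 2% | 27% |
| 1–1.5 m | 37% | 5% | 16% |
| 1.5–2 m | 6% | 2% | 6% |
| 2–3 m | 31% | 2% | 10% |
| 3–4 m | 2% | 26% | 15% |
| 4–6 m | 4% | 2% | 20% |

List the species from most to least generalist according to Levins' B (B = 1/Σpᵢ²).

Species A > Species C > Species D

Convert percentages to proportions (divide by 100).
Σp_Cᵢ² = 0.18² + 0.02² + 0.37² + 0.06² + 0.31² + 0.02² + 0.04² = 0.0324 + 0.0004 + 0.1369 + 0.0036 + 0.0961 + 0.0004 + 0.0016 = 0.2714
B_C = 1 / 0.2714 = 3.6846
Σp_Dᵢ² = 0.61² + 0.02² + 0.05² + 0.02² + 0.02² + 0.26² + 0.02² = 0.3721 + 0.0004 + 0.0025 + 0.0004 + 0.0004 + 0.0676 + 0.0004 = 0.4438
B_D = 1 / 0.4438 = 2.2533
Σp_Aᵢ² = 0.06² + 0.27² + 0.16² + 0.06² + 0.10² + 0.15² + 0.20² = 0.0036 + 0.0729 + 0.0256 + 0.0036 + 0.0100 + 0.0225 + 0.0400 = 0.1782
B_A = 1 / 0.1782 = 5.6117
Ranking by B (broadest → narrowest): Species A (5.61) > Species C (3.68) > Species D (2.25)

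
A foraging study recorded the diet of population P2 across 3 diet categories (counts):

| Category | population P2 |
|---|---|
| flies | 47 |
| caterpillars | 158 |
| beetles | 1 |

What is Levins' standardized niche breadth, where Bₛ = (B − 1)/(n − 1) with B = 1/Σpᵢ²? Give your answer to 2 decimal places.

Proportions for population P2 (n=206): 47/206=0.2282, 158/206=0.7670, 1/206=0.0049
Σpᵢ² = 0.2282² + 0.7670² + 0.0049² = 0.052075 + 0.588289 + 0.000024 = 0.640388
B = 1 / 0.640388 = 1.5616
Bₛ = (B − 1)/(n − 1) = (1.5616 − 1)/(3 − 1) = 0.5616/2 = 0.2808

0.28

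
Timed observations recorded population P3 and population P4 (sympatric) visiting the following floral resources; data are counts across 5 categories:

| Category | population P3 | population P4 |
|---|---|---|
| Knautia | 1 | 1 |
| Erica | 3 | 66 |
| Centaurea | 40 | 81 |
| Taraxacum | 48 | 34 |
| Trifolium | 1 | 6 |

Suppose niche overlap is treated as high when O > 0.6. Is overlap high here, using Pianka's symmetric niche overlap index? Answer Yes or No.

Yes

Proportions for population P3 (n=93): 1/93=0.0108, 3/93=0.0323, 40/93=0.4301, 48/93=0.5161, 1/93=0.0108
Proportions for population P4 (n=188): 1/188=0.0053, 66/188=0.3511, 81/188=0.4309, 34/188=0.1809, 6/188=0.0319
Σ p₁ᵢp₂ᵢ = 0.000057 + 0.011341 + 0.185330 + 0.093362 + 0.000345 = 0.290435
Σp_1ᵢ² = 0.0108² + 0.0323² + 0.4301² + 0.5161² + 0.0108² = 0.000117 + 0.001043 + 0.184986 + 0.266359 + 0.000117 = 0.452622
Σp_2ᵢ² = 0.0053² + 0.3511² + 0.4309² + 0.1809² + 0.0319² = 0.000028 + 0.123271 + 0.185675 + 0.032725 + 0.001018 = 0.342717
O = 0.290435 / √(0.452622 × 0.342717) = 0.290435 / 0.3938544 = 0.7374
O = 0.7374 > 0.6 → Yes.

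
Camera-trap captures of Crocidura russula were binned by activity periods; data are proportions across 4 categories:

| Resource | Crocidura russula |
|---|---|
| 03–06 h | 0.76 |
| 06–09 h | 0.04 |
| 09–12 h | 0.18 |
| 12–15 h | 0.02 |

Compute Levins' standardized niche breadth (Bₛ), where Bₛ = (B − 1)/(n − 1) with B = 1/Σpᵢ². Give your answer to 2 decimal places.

0.21

Σpᵢ² = 0.76² + 0.04² + 0.18² + 0.02² = 0.5776 + 0.0016 + 0.0324 + 0.0004 = 0.6120
B = 1 / 0.6120 = 1.6340
Bₛ = (B − 1)/(n − 1) = (1.6340 − 1)/(4 − 1) = 0.6340/3 = 0.2113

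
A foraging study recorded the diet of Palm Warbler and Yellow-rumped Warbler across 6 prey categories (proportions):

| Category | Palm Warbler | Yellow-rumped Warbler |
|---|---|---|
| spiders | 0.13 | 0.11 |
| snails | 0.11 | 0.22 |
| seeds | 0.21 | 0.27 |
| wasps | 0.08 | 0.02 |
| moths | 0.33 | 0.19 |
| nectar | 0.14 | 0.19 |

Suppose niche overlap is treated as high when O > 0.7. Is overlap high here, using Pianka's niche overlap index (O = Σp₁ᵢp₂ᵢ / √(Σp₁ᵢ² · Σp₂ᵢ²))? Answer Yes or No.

Yes

Σ p₁ᵢp₂ᵢ = 0.0143 + 0.0242 + 0.0567 + 0.0016 + 0.0627 + 0.0266 = 0.1861
Σp_1ᵢ² = 0.13² + 0.11² + 0.21² + 0.08² + 0.33² + 0.14² = 0.0169 + 0.0121 + 0.0441 + 0.0064 + 0.1089 + 0.0196 = 0.2080
Σp_2ᵢ² = 0.11² + 0.22² + 0.27² + 0.02² + 0.19² + 0.19² = 0.0121 + 0.0484 + 0.0729 + 0.0004 + 0.0361 + 0.0361 = 0.2060
O = 0.1861 / √(0.2080 × 0.2060) = 0.1861 / 0.20700 = 0.8990
O = 0.8990 > 0.7 → Yes.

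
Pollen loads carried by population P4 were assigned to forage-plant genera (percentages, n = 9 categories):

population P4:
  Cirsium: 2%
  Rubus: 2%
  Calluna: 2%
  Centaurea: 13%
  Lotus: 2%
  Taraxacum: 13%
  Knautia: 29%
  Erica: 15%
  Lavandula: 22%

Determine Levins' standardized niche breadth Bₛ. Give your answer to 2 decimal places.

0.53

Convert percentages to proportions (divide by 100).
Σpᵢ² = 0.02² + 0.02² + 0.02² + 0.13² + 0.02² + 0.13² + 0.29² + 0.15² + 0.22² = 0.0004 + 0.0004 + 0.0004 + 0.0169 + 0.0004 + 0.0169 + 0.0841 + 0.0225 + 0.0484 = 0.1904
B = 1 / 0.1904 = 5.2521
Bₛ = (B − 1)/(n − 1) = (5.2521 − 1)/(9 − 1) = 4.2521/8 = 0.5315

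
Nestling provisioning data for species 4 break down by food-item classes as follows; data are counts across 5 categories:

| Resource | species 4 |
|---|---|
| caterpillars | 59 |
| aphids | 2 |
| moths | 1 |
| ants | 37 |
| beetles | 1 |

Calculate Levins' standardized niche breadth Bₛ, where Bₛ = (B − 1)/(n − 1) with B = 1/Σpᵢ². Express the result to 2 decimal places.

Proportions for species 4 (n=100): 59/100=0.5900, 2/100=0.0200, 1/100=0.0100, 37/100=0.3700, 1/100=0.0100
Σpᵢ² = 0.5900² + 0.0200² + 0.0100² + 0.3700² + 0.0100² = 0.348100 + 0.000400 + 0.000100 + 0.136900 + 0.000100 = 0.485600
B = 1 / 0.485600 = 2.0593
Bₛ = (B − 1)/(n − 1) = (2.0593 − 1)/(5 − 1) = 1.0593/4 = 0.2648

0.26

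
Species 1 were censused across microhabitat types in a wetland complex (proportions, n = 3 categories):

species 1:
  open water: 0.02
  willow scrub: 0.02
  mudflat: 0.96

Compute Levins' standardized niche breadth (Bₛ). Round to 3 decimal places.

Σpᵢ² = 0.02² + 0.02² + 0.96² = 0.0004 + 0.0004 + 0.9216 = 0.9224
B = 1 / 0.9224 = 1.08413
Bₛ = (B − 1)/(n − 1) = (1.08413 − 1)/(3 − 1) = 0.08413/2 = 0.04207

0.042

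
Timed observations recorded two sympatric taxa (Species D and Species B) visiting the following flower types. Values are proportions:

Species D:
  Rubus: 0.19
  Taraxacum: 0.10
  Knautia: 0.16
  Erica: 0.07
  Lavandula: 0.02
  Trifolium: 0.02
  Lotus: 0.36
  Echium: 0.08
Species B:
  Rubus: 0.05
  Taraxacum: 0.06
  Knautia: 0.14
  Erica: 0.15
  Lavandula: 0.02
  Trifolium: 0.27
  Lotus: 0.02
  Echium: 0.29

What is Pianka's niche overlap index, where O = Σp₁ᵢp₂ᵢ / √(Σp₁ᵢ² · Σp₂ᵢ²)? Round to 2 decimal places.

Σ p₁ᵢp₂ᵢ = 0.0095 + 0.0060 + 0.0224 + 0.0105 + 0.0004 + 0.0054 + 0.0072 + 0.0232 = 0.0846
Σp_1ᵢ² = 0.19² + 0.10² + 0.16² + 0.07² + 0.02² + 0.02² + 0.36² + 0.08² = 0.0361 + 0.0100 + 0.0256 + 0.0049 + 0.0004 + 0.0004 + 0.1296 + 0.0064 = 0.2134
Σp_2ᵢ² = 0.05² + 0.06² + 0.14² + 0.15² + 0.02² + 0.27² + 0.02² + 0.29² = 0.0025 + 0.0036 + 0.0196 + 0.0225 + 0.0004 + 0.0729 + 0.0004 + 0.0841 = 0.2060
O = 0.0846 / √(0.2134 × 0.2060) = 0.0846 / 0.20967 = 0.4035

0.40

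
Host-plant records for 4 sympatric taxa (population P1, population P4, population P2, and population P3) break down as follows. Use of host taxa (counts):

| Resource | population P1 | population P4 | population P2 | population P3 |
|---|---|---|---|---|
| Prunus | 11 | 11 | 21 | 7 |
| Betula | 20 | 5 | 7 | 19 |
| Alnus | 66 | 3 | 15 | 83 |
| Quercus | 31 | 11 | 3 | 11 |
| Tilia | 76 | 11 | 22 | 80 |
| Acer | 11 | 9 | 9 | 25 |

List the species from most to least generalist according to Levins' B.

population P4 > population P2 > population P1 > population P3

Proportions for population P1 (n=215): 11/215=0.0512, 20/215=0.0930, 66/215=0.3070, 31/215=0.1442, 76/215=0.3535, 11/215=0.0512
Proportions for population P4 (n=50): 11/50=0.2200, 5/50=0.1000, 3/50=0.0600, 11/50=0.2200, 11/50=0.2200, 9/50=0.1800
Proportions for population P2 (n=77): 21/77=0.2727, 7/77=0.0909, 15/77=0.1948, 3/77=0.0390, 22/77=0.2857, 9/77=0.1169
Proportions for population P3 (n=225): 7/225=0.0311, 19/225=0.0844, 83/225=0.3689, 11/225=0.0489, 80/225=0.3556, 25/225=0.1111
Σp_P1ᵢ² = 0.0512² + 0.0930² + 0.3070² + 0.1442² + 0.3535² + 0.0512² = 0.002621 + 0.008649 + 0.094249 + 0.020794 + 0.124962 + 0.002621 = 0.253896
B_P1 = 1 / 0.253896 = 3.9386
Σp_P4ᵢ² = 0.2200² + 0.1000² + 0.0600² + 0.2200² + 0.2200² + 0.1800² = 0.048400 + 0.010000 + 0.003600 + 0.048400 + 0.048400 + 0.032400 = 0.191200
B_P4 = 1 / 0.191200 = 5.2301
Σp_P2ᵢ² = 0.2727² + 0.0909² + 0.1948² + 0.0390² + 0.2857² + 0.1169² = 0.074365 + 0.008263 + 0.037947 + 0.001521 + 0.081624 + 0.013666 = 0.217386
B_P2 = 1 / 0.217386 = 4.6001
Σp_P3ᵢ² = 0.0311² + 0.0844² + 0.3689² + 0.0489² + 0.3556² + 0.1111² = 0.000967 + 0.007123 + 0.136087 + 0.002391 + 0.126451 + 0.012343 = 0.285362
B_P3 = 1 / 0.285362 = 3.5043
Ranking by B (broadest → narrowest): population P4 (5.23) > population P2 (4.60) > population P1 (3.94) > population P3 (3.50)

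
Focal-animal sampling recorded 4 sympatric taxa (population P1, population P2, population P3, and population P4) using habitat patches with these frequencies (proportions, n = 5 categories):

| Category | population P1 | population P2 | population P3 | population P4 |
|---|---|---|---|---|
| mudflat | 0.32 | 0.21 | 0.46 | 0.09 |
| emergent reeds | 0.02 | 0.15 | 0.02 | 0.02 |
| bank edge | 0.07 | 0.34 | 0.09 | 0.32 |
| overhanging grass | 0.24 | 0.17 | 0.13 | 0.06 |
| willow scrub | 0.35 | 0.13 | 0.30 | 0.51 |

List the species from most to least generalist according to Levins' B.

population P2 > population P1 > population P3 > population P4

Σp_P1ᵢ² = 0.32² + 0.02² + 0.07² + 0.24² + 0.35² = 0.1024 + 0.0004 + 0.0049 + 0.0576 + 0.1225 = 0.2878
B_P1 = 1 / 0.2878 = 3.4746
Σp_P2ᵢ² = 0.21² + 0.15² + 0.34² + 0.17² + 0.13² = 0.0441 + 0.0225 + 0.1156 + 0.0289 + 0.0169 = 0.2280
B_P2 = 1 / 0.2280 = 4.3860
Σp_P3ᵢ² = 0.46² + 0.02² + 0.09² + 0.13² + 0.30² = 0.2116 + 0.0004 + 0.0081 + 0.0169 + 0.0900 = 0.3270
B_P3 = 1 / 0.3270 = 3.0581
Σp_P4ᵢ² = 0.09² + 0.02² + 0.32² + 0.06² + 0.51² = 0.0081 + 0.0004 + 0.1024 + 0.0036 + 0.2601 = 0.3746
B_P4 = 1 / 0.3746 = 2.6695
Ranking by B (broadest → narrowest): population P2 (4.39) > population P1 (3.47) > population P3 (3.06) > population P4 (2.67)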